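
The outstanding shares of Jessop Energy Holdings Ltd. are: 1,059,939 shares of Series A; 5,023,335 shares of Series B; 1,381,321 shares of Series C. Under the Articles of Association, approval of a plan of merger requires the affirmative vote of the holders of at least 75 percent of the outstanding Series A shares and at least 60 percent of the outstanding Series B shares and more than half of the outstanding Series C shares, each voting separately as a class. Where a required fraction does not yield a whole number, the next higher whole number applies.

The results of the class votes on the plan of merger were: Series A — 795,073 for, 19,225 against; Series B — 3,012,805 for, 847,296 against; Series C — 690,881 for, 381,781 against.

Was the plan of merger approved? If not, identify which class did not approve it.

Series A: 3/4 of 1059939 = 794954.25, rounded up to 794955; 794,955 required, 795,073 in favor — approved.
Series B: 3/5 of 5023335 = 3014001; 3,014,001 required, 3,012,805 in favor — not approved.
Series C: a majority of 1381321 is 690661; 690,661 required, 690,881 in favor — approved.

Not approved — the Series B shares did not give the required vote.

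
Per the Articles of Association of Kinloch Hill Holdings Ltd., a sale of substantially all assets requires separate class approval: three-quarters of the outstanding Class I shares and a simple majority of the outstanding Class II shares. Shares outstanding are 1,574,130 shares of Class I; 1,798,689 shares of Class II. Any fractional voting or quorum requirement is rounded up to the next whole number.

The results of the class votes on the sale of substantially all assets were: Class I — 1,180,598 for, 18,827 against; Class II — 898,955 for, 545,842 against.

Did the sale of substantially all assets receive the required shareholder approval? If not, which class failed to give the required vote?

Not approved — the Class II shares did not give the required vote.

Class I: 3/4 of 1574130 = 1180597.50, rounded up to 1180598; 1,180,598 required, 1,180,598 in favor — approved.
Class II: a majority of 1798689 is 899345; 899,345 required, 898,955 in favor — not approved.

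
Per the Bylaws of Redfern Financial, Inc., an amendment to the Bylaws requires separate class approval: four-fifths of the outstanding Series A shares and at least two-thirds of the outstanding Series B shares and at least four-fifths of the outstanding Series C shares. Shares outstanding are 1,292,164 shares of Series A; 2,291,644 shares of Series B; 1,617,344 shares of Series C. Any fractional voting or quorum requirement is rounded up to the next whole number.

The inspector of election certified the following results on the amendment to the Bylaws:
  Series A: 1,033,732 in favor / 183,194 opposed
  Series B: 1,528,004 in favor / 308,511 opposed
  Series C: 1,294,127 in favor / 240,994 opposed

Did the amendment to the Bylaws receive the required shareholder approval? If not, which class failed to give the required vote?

Approved — every class gave the required vote.

Series A: 4/5 of 1292164 = 1033731.20, rounded up to 1033732; 1,033,732 required, 1,033,732 in favor — approved.
Series B: 2/3 of 2291644 = 1527762.67, rounded up to 1527763; 1,527,763 required, 1,528,004 in favor — approved.
Series C: 4/5 of 1617344 = 1293875.20, rounded up to 1293876; 1,293,876 required, 1,294,127 in favor — approved.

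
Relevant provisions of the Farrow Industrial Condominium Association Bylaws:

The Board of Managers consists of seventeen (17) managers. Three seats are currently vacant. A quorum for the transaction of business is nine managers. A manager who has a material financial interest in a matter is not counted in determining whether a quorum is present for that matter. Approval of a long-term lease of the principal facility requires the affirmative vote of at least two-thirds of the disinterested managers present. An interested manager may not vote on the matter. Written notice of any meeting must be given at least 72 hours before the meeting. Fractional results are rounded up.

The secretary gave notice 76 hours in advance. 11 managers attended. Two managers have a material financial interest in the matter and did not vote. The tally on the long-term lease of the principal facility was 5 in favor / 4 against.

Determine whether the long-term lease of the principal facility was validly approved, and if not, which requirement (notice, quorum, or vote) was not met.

Invalid — vote requirement not satisfied.

Notice: 76 hours given; 72 required (76 ≥ 72). Satisfied.
Quorum: 11 present, but the 2 interested managers do not count, leaving 9. Quorum is 9. Satisfied.
Vote: the long-term lease of the principal facility requires two-thirds of the disinterested managers present (11 − 2 = 9). 2/3 of 9 = 6, so 6 affirmative votes are needed; 5 voted in favor. Not satisfied.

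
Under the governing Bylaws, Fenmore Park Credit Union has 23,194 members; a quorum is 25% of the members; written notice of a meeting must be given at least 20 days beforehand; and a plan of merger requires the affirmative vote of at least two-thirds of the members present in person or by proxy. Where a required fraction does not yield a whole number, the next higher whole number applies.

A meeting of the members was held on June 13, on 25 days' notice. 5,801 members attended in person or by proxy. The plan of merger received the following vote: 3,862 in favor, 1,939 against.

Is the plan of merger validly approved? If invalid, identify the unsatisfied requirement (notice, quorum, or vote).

Notice: 25 days given; 20 required. Satisfied.
Quorum: 25% of 23,194 = 5,798.50, rounded up to 5,799; 5,801 present. Satisfied.
Vote: requires two-thirds of those present (5,801); 2/3 of 5801 = 3867.33, rounded up to 3868, so 3,868 needed; 3,862 in favor. Not satisfied.

Invalid — vote requirement not satisfied.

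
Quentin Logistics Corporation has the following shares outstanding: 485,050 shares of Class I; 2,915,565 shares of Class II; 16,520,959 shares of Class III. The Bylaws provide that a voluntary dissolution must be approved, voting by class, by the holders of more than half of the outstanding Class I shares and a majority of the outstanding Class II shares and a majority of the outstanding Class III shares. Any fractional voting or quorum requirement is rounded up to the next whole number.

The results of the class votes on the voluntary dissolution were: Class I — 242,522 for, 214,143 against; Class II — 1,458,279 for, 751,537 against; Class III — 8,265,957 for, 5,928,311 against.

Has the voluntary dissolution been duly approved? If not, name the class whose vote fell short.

Class I: a majority of 485050 is 242526; 242,526 required, 242,522 in favor — not approved.
Class II: a majority of 2915565 is 1457783; 1,457,783 required, 1,458,279 in favor — approved.
Class III: a majority of 16520959 is 8260480; 8,260,480 required, 8,265,957 in favor — approved.

Not approved — the Class I shares did not give the required vote.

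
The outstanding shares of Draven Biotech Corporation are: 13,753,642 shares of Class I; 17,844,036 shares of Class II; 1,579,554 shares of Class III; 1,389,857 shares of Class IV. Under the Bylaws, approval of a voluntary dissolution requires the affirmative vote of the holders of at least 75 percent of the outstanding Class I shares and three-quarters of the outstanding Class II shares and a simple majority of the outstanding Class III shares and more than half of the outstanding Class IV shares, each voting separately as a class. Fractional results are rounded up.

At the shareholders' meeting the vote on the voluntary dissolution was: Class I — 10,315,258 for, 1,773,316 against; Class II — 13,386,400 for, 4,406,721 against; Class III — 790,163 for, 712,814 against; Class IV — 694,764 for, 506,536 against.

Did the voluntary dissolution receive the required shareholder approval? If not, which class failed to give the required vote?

Class I: 3/4 of 13753642 = 10315231.50, rounded up to 10315232; 10,315,232 required, 10,315,258 in favor — approved.
Class II: 3/4 of 17844036 = 13383027; 13,383,027 required, 13,386,400 in favor — approved.
Class III: a majority of 1579554 is 789778; 789,778 required, 790,163 in favor — approved.
Class IV: a majority of 1389857 is 694929; 694,929 required, 694,764 in favor — not approved.

Not approved — the Class IV shares did not give the required vote.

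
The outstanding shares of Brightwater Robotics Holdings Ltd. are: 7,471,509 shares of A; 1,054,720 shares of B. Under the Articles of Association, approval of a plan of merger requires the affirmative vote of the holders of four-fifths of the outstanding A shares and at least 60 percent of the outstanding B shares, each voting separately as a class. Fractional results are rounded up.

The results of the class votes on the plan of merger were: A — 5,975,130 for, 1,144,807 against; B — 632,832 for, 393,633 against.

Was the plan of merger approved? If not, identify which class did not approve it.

Not approved — the A shares did not give the required vote.

A: 4/5 of 7471509 = 5977207.20, rounded up to 5977208; 5,977,208 required, 5,975,130 in favor — not approved.
B: 3/5 of 1054720 = 632832; 632,832 required, 632,832 in favor — approved.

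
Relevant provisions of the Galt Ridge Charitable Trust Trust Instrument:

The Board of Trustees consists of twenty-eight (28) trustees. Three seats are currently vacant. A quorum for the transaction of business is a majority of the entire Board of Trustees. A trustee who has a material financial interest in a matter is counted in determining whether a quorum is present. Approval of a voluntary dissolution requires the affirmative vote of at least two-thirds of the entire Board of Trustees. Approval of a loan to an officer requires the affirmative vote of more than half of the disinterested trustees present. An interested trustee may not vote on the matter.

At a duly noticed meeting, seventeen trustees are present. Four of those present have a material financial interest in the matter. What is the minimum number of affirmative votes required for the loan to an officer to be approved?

The loan to an officer requires a majority of the disinterested trustees present (17 − 4 = 13).
A majority of 13 is 7.

7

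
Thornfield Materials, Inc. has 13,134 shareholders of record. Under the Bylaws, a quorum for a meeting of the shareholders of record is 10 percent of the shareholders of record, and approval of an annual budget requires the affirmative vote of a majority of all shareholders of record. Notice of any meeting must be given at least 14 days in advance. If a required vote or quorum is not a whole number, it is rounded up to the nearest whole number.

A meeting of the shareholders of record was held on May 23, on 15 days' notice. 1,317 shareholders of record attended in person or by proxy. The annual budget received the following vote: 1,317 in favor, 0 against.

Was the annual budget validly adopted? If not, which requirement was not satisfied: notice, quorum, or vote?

Notice: 15 days given; 14 required. Satisfied.
Quorum: 10% of 13,134 = 1,313.40, rounded up to 1,314; 1,317 present. Satisfied.
Vote: requires a majority of all shareholders of record (13,134); a majority of 13134 is 6568, so 6,568 needed; 1,317 in favor. Not satisfied.

Invalid — vote requirement not satisfied.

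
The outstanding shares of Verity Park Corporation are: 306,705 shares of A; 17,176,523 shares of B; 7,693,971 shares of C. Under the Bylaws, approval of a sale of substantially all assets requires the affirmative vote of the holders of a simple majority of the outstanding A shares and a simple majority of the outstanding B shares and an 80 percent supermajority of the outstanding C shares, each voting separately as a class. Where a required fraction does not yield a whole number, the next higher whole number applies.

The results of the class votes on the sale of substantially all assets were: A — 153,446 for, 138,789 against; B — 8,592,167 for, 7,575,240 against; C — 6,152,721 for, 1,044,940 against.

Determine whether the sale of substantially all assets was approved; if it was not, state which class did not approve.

A: a majority of 306705 is 153353; 153,353 required, 153,446 in favor — approved.
B: a majority of 17176523 is 8588262; 8,588,262 required, 8,592,167 in favor — approved.
C: 4/5 of 7693971 = 6155176.80, rounded up to 6155177; 6,155,177 required, 6,152,721 in favor — not approved.

Not approved — the C shares did not give the required vote.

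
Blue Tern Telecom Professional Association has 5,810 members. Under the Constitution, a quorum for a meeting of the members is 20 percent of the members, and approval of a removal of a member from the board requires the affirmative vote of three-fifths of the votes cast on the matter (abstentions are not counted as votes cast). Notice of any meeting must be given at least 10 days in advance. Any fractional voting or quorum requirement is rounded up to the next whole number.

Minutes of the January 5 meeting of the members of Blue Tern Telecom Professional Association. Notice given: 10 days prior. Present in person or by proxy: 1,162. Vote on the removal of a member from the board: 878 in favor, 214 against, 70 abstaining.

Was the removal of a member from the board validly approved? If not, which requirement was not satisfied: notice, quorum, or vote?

Valid — all requirements satisfied.

Notice: 10 days given; 10 required. Satisfied.
Quorum: 20% of 5,810 = 1,162; 1,162 present. Satisfied.
Vote: requires three-fifths of the votes cast (1,162 − 70 abstaining = 1,092); 3/5 of 1092 = 655.20, rounded up to 656, so 656 needed; 878 in favor. Satisfied.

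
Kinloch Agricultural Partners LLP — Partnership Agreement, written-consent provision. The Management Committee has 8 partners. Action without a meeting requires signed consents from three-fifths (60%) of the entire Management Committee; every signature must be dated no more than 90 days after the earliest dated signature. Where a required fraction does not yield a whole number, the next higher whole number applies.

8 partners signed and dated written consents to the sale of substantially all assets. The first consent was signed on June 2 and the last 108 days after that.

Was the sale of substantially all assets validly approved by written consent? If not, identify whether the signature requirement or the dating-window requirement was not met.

Not effective — dating-window requirement not satisfied.

Signatures required: three-fifths (60%) of 8 — 3/5 of 8 = 4.80, rounded up to 5, so 5 needed; 8 signed. Sufficient.
Dating window: the latest signature is 108 days after the earliest; the limit is 90 days. Outside the window.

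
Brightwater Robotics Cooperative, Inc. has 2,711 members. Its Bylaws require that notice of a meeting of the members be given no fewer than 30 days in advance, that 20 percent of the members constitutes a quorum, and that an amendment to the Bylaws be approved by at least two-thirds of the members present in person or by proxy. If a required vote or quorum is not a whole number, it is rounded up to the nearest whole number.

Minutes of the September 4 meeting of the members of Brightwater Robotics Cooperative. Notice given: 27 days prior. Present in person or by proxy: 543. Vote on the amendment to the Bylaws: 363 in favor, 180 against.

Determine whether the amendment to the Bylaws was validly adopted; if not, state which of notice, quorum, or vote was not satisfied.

Invalid — notice requirement not satisfied.

Notice: 27 days given; 30 required. Not satisfied.
Quorum: 20% of 2,711 = 542.20, rounded up to 543; 543 present. Satisfied.
Vote: requires two-thirds of those present (543); 2/3 of 543 = 362, so 362 needed; 363 in favor. Satisfied.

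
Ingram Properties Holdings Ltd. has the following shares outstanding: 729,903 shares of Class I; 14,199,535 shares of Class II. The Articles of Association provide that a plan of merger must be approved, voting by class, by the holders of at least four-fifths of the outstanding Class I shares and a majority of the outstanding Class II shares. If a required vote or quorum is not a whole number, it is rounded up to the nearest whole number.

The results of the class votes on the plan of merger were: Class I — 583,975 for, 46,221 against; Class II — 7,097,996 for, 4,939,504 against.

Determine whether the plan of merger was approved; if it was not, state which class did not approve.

Class I: 4/5 of 729903 = 583922.40, rounded up to 583923; 583,923 required, 583,975 in favor — approved.
Class II: a majority of 14199535 is 7099768; 7,099,768 required, 7,097,996 in favor — not approved.

Not approved — the Class II shares did not give the required vote.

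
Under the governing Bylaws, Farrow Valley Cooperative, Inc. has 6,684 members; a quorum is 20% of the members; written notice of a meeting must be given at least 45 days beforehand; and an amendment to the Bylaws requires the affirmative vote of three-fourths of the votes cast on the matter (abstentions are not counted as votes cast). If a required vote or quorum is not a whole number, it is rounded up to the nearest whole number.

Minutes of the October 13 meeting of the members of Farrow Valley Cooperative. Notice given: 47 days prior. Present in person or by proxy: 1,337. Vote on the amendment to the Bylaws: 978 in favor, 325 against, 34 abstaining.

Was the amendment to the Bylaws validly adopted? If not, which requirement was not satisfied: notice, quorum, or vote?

Notice: 47 days given; 45 required. Satisfied.
Quorum: 20% of 6,684 = 1,336.80, rounded up to 1,337; 1,337 present. Satisfied.
Vote: requires three-fourths of the votes cast (1,337 − 34 abstaining = 1,303); 3/4 of 1303 = 977.25, rounded up to 978, so 978 needed; 978 in favor. Satisfied.

Valid — all requirements satisfied.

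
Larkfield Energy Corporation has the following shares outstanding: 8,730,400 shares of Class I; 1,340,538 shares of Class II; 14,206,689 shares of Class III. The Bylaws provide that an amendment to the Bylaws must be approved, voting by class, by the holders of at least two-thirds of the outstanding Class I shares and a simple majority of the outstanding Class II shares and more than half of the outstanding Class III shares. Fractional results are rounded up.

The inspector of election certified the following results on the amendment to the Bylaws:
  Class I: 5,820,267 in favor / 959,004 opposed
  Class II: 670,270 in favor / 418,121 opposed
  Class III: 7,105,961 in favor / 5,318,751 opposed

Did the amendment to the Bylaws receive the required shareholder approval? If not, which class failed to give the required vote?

Class I: 2/3 of 8730400 = 5820266.67, rounded up to 5820267; 5,820,267 required, 5,820,267 in favor — approved.
Class II: a majority of 1340538 is 670270; 670,270 required, 670,270 in favor — approved.
Class III: a majority of 14206689 is 7103345; 7,103,345 required, 7,105,961 in favor — approved.

Approved — every class gave the required vote.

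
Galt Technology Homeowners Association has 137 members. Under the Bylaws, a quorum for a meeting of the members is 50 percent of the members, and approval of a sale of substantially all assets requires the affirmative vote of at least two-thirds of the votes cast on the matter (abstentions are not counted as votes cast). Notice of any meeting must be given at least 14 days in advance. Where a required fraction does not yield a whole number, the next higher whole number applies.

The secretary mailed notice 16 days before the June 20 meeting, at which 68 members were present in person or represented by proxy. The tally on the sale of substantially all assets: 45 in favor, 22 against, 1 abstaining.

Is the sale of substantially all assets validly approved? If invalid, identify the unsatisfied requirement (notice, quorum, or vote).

Invalid — quorum requirement not satisfied.

Notice: 16 days given; 14 required. Satisfied.
Quorum: 50% of 137 = 68.50, rounded up to 69; 68 present. Not satisfied.
Vote: requires two-thirds of the votes cast (68 − 1 abstaining = 67); 2/3 of 67 = 44.67, rounded up to 45, so 45 needed; 45 in favor. Satisfied.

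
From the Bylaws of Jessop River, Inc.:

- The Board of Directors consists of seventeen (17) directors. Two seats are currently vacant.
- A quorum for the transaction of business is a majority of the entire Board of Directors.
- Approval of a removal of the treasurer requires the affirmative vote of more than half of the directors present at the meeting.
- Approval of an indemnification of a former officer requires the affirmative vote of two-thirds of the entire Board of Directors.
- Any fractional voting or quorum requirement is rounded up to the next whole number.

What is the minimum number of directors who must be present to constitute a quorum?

9

A majority of 17 is 9.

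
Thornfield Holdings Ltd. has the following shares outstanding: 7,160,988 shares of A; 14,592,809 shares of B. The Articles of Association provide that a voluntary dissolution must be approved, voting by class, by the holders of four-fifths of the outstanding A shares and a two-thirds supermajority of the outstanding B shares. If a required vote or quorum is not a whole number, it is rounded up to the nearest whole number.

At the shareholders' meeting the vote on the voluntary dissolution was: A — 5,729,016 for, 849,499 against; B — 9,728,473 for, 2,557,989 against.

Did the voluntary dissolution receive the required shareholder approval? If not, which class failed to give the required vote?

A: 4/5 of 7160988 = 5728790.40, rounded up to 5728791; 5,728,791 required, 5,729,016 in favor — approved.
B: 2/3 of 14592809 = 9728539.33, rounded up to 9728540; 9,728,540 required, 9,728,473 in favor — not approved.

Not approved — the B shares did not give the required vote.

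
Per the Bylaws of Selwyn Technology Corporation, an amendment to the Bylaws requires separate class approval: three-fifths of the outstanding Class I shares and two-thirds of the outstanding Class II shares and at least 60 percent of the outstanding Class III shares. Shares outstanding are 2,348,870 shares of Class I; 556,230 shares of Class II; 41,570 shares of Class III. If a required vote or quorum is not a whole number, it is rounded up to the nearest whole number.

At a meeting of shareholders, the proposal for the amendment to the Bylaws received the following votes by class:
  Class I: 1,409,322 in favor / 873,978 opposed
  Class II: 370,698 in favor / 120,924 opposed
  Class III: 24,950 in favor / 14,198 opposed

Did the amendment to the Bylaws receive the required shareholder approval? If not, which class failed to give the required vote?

Class I: 3/5 of 2348870 = 1409322; 1,409,322 required, 1,409,322 in favor — approved.
Class II: 2/3 of 556230 = 370820; 370,820 required, 370,698 in favor — not approved.
Class III: 3/5 of 41570 = 24942; 24,942 required, 24,950 in favor — approved.

Not approved — the Class II shares did not give the required vote.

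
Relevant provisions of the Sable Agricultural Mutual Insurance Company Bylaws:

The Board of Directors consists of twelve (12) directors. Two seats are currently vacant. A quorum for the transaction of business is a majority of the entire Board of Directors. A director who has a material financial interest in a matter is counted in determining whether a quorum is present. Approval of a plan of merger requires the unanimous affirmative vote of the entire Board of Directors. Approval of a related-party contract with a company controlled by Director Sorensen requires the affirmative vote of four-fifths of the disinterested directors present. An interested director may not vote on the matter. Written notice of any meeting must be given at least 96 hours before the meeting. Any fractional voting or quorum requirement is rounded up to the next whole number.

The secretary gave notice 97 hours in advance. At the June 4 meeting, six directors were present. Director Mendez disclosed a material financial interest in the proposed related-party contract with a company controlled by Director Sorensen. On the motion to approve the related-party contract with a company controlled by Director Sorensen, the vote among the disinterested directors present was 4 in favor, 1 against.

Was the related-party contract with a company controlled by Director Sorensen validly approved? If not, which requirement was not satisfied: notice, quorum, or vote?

Invalid — quorum requirement not satisfied.

Notice: 97 hours given; 96 required (97 ≥ 96). Satisfied.
Quorum: 6 present (interested directors count toward quorum); quorum is 7. Not satisfied.
Vote: the related-party contract with a company controlled by Director Sorensen requires four-fifths of the disinterested directors present (6 − 1 = 5). 4/5 of 5 = 4, so 4 affirmative votes are needed; 4 voted in favor. Satisfied. (Moot — without a quorum no business can be validly transacted.)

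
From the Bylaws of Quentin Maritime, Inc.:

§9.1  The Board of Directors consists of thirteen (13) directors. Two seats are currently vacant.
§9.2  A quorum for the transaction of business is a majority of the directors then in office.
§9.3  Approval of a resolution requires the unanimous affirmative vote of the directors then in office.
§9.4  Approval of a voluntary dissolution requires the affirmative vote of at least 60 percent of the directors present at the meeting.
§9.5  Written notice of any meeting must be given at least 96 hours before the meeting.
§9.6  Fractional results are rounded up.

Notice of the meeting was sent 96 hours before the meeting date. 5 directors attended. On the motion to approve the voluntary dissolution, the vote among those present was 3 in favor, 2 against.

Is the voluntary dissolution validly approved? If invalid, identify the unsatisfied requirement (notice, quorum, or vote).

Invalid — quorum requirement not satisfied.

Notice: 96 hours given; 96 required (96 ≥ 96). Satisfied.
Quorum: 5 present; quorum is 6. Not satisfied.
Vote: the voluntary dissolution requires three-fifths of the directors present (5). 3/5 of 5 = 3, so 3 affirmative votes are needed; 3 voted in favor. Satisfied. (Moot — without a quorum no business can be validly transacted.)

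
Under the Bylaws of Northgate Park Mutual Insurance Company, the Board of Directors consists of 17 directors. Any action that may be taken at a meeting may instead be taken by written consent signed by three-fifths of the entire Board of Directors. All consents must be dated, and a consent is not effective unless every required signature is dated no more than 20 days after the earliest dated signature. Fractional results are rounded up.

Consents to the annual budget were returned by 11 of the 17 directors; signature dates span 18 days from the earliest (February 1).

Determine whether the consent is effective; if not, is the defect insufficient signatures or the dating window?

Signatures required: three-fifths of 17 — 3/5 of 17 = 10.20, rounded up to 11, so 11 needed; 11 signed. Sufficient.
Dating window: the latest signature is 18 days after the earliest; the limit is 20 days. Within the window.

Effective — both the signature and dating-window requirements are satisfied.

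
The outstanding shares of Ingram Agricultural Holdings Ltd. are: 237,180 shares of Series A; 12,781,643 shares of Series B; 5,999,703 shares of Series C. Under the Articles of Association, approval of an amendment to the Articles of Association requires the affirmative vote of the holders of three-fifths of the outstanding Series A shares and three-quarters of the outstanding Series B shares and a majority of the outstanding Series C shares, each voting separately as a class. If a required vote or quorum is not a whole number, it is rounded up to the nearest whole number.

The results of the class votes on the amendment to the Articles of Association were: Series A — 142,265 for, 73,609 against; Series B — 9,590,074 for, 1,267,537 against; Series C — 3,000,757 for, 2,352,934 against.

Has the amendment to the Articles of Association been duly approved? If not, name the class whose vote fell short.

Not approved — the Series A shares did not give the required vote.

Series A: 3/5 of 237180 = 142308; 142,308 required, 142,265 in favor — not approved.
Series B: 3/4 of 12781643 = 9586232.25, rounded up to 9586233; 9,586,233 required, 9,590,074 in favor — approved.
Series C: a majority of 5999703 is 2999852; 2,999,852 required, 3,000,757 in favor — approved.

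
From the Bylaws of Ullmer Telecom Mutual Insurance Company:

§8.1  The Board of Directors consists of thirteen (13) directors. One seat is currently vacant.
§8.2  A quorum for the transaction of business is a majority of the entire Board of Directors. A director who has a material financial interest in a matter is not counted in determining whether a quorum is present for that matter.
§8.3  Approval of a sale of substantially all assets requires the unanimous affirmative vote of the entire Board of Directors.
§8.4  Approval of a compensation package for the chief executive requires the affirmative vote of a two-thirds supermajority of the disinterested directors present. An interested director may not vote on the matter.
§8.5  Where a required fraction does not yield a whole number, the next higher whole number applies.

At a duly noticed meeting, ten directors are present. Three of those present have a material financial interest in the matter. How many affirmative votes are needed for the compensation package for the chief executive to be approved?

5

The compensation package for the chief executive requires two-thirds of the disinterested directors present (10 − 3 = 7).
2/3 of 7 = 4.67, rounded up to 5.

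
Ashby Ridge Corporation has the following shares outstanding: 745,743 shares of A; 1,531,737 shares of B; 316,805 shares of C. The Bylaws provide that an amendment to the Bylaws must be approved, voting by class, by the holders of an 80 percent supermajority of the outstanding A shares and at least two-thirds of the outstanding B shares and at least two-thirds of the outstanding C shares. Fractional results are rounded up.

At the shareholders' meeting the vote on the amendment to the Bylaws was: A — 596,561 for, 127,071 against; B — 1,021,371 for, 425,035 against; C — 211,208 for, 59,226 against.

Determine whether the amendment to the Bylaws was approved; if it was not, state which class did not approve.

A: 4/5 of 745743 = 596594.40, rounded up to 596595; 596,595 required, 596,561 in favor — not approved.
B: 2/3 of 1531737 = 1021158; 1,021,158 required, 1,021,371 in favor — approved.
C: 2/3 of 316805 = 211203.33, rounded up to 211204; 211,204 required, 211,208 in favor — approved.

Not approved — the A shares did not give the required vote.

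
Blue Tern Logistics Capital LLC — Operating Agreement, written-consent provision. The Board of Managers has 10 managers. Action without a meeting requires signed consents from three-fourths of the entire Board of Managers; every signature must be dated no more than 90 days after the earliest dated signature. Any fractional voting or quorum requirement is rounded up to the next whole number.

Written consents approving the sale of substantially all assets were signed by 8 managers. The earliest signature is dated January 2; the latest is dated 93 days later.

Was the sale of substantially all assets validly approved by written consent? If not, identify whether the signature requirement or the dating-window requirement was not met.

Signatures required: three-fourths of 10 — 3/4 of 10 = 7.50, rounded up to 8, so 8 needed; 8 signed. Sufficient.
Dating window: the latest signature is 93 days after the earliest; the limit is 90 days. Outside the window.

Not effective — dating-window requirement not satisfied.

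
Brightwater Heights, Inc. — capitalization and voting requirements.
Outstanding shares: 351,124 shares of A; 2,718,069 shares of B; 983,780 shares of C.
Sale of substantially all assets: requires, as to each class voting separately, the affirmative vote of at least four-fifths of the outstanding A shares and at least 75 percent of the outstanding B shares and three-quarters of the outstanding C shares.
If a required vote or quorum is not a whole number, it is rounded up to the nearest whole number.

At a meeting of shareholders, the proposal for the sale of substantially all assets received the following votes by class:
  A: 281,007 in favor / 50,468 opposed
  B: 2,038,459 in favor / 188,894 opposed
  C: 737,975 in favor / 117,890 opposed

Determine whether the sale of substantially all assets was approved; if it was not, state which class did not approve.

Not approved — the B shares did not give the required vote.

A: 4/5 of 351124 = 280899.20, rounded up to 280900; 280,900 required, 281,007 in favor — approved.
B: 3/4 of 2718069 = 2038551.75, rounded up to 2038552; 2,038,552 required, 2,038,459 in favor — not approved.
C: 3/4 of 983780 = 737835; 737,835 required, 737,975 in favor — approved.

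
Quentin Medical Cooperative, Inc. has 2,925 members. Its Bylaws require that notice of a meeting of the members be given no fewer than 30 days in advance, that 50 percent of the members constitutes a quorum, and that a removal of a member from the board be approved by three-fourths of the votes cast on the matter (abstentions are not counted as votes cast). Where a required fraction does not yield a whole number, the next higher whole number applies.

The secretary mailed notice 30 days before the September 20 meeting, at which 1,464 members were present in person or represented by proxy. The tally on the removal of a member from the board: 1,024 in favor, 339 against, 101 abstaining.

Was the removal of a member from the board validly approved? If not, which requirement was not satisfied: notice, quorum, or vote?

Valid — all requirements satisfied.

Notice: 30 days given; 30 required. Satisfied.
Quorum: 50% of 2,925 = 1,462.50, rounded up to 1,463; 1,464 present. Satisfied.
Vote: requires three-fourths of the votes cast (1,464 − 101 abstaining = 1,363); 3/4 of 1363 = 1022.25, rounded up to 1023, so 1,023 needed; 1,024 in favor. Satisfied.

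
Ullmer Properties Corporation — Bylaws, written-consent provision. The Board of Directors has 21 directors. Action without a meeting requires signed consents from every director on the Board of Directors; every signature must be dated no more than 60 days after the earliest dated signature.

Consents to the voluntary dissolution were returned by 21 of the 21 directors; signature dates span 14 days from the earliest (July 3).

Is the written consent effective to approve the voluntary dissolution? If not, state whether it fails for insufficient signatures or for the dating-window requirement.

Signatures required: every one of 21 — unanimous means all 21, so 21 needed; 21 signed. Sufficient.
Dating window: the latest signature is 14 days after the earliest; the limit is 60 days. Within the window.

Effective — both the signature and dating-window requirements are satisfied.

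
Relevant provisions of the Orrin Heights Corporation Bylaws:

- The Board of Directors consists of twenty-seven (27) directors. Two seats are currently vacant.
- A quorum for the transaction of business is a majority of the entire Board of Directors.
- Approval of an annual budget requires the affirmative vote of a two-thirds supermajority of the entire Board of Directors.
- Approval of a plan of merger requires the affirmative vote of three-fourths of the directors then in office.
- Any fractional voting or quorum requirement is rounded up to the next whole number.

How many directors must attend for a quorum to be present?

14

A majority of 27 is 14.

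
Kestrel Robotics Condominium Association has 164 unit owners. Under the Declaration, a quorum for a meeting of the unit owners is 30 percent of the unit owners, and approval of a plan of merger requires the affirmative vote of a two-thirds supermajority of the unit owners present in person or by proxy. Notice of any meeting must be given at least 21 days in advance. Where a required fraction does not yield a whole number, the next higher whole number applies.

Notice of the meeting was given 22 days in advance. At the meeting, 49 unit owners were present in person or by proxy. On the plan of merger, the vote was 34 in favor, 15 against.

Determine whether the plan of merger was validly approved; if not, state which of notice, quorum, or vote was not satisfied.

Invalid — quorum requirement not satisfied.

Notice: 22 days given; 21 required. Satisfied.
Quorum: 30% of 164 = 49.20, rounded up to 50; 49 present. Not satisfied.
Vote: requires two-thirds of those present (49); 2/3 of 49 = 32.67, rounded up to 33, so 33 needed; 34 in favor. Satisfied.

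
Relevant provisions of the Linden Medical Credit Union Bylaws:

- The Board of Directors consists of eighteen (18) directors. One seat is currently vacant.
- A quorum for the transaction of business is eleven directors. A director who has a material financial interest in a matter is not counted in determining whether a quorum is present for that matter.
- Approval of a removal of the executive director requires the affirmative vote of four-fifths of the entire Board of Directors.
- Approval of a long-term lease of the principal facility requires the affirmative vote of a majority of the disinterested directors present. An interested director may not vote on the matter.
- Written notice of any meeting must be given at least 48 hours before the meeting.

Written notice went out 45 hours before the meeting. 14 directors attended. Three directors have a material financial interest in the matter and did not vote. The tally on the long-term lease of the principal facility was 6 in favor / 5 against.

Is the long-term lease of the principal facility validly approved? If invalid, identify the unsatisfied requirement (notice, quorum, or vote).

Notice: 45 hours given; 48 required (45 < 48). Not satisfied.
Quorum: 14 present, but the 3 interested directors do not count, leaving 11. Quorum is 11. Satisfied.
Vote: the long-term lease of the principal facility requires a majority of the disinterested directors present (14 − 3 = 11). A majority of 11 is 6, so 6 affirmative votes are needed; 6 voted in favor. Satisfied.

Invalid — notice requirement not satisfied.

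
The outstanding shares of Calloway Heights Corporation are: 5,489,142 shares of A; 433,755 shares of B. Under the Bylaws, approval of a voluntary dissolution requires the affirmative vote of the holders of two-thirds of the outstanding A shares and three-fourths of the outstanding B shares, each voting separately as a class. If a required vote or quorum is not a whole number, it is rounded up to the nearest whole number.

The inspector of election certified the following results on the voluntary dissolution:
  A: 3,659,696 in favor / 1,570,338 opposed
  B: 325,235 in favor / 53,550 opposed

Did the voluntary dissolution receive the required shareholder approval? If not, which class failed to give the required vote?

Not approved — the B shares did not give the required vote.

A: 2/3 of 5489142 = 3659428; 3,659,428 required, 3,659,696 in favor — approved.
B: 3/4 of 433755 = 325316.25, rounded up to 325317; 325,317 required, 325,235 in favor — not approved.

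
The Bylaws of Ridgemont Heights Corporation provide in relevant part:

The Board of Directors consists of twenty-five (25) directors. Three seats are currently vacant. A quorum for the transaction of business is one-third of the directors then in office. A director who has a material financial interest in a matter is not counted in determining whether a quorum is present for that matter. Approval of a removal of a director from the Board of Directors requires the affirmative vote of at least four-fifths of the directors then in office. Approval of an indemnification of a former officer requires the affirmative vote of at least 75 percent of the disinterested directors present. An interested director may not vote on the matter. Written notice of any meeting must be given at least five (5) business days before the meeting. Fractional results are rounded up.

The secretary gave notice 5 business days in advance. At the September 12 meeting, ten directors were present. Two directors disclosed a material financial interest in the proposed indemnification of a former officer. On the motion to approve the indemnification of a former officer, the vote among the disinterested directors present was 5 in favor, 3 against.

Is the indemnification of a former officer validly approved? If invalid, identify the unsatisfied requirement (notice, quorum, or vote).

Invalid — vote requirement not satisfied.

Notice: 5 business days given; 5 required (5 ≥ 5). Satisfied.
Quorum: 10 present, but the 2 interested directors do not count, leaving 8. Quorum is 8. Satisfied.
Vote: the indemnification of a former officer requires three-fourths of the disinterested directors present (10 − 2 = 8). 3/4 of 8 = 6, so 6 affirmative votes are needed; 5 voted in favor. Not satisfied.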